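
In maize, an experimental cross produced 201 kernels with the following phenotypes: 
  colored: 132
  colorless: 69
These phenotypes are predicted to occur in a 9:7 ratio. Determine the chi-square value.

Under the 9:7 hypothesis (Σ ratio = 16, N = 201):
  colored: 201 × 9/16 = 113.0625
  colorless: 201 × 7/16 = 87.9375
χ² = Σ (O − E)² / E
  colored: (132 − 113.0625)² / 113.0625 = 3.1720
  colorless: (69 − 87.9375)² / 87.9375 = 4.0782
χ² = 3.1720 + 4.0782 = 7.2502 ≈ 7.250

7.250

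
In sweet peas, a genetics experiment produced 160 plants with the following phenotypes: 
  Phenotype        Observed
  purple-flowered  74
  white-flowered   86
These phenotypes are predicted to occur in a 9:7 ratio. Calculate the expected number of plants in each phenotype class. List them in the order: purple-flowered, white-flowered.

90, 70

Under the 9:7 hypothesis (Σ ratio = 16, N = 160):
  purple-flowered: 160 × 9/16 = 90
  white-flowered: 160 × 7/16 = 70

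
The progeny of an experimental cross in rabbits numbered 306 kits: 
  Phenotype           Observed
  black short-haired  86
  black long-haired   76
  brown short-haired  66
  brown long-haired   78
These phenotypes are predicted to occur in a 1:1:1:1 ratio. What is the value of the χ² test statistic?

2.654

The 1:1:1:1 ratio has 4 parts, so with N = 306 the expected counts are:
  black short-haired: 306 × 1/4 = 76.5
  black long-haired: 306 × 1/4 = 76.5
  brown short-haired: 306 × 1/4 = 76.5
  brown long-haired: 306 × 1/4 = 76.5
χ² = Σ (O − E)² / E
  black short-haired: (86 − 76.5)² / 76.5 = 1.1797
  black long-haired: (76 − 76.5)² / 76.5 = 0.0033
  brown short-haired: (66 − 76.5)² / 76.5 = 1.4412
  brown long-haired: (78 − 76.5)² / 76.5 = 0.0294
χ² = 1.1797 + 0.0033 + 1.4412 + 0.0294 = 2.6536 ≈ 2.654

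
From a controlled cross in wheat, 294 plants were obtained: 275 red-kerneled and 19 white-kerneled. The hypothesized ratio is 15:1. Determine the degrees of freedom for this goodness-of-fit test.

1

A goodness-of-fit test with 2 phenotype classes has df = 2 − 1 = 1.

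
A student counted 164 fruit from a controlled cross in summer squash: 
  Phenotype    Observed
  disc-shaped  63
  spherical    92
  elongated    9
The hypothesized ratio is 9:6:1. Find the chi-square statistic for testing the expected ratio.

24.553

Under the 9:6:1 hypothesis (Σ ratio = 16, N = 164):
  disc-shaped: 164 × 9/16 = 92.25
  spherical: 164 × 6/16 = 61.5
  elongated: 164 × 1/16 = 10.25
χ² = Σ (O − E)² / E
  disc-shaped: (63 − 92.25)² / 92.25 = 9.2744
  spherical: (92 − 61.5)² / 61.5 = 15.1260
  elongated: (9 − 10.25)² / 10.25 = 0.1524
χ² = 9.2744 + 15.1260 + 0.1524 = 24.5528 ≈ 24.553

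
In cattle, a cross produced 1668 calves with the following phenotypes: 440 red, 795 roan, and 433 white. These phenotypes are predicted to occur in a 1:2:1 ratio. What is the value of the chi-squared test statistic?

3.706

Under the 1:2:1 hypothesis (Σ ratio = 4, N = 1668):
  red: 1668 × 1/4 = 417
  roan: 1668 × 2/4 = 834
  white: 1668 × 1/4 = 417
χ² = Σ (O − E)² / E
  red: (440 − 417)² / 417 = 1.2686
  roan: (795 − 834)² / 834 = 1.8237
  white: (433 − 417)² / 417 = 0.6139
χ² = 1.2686 + 1.8237 + 0.6139 = 3.7062 ≈ 3.706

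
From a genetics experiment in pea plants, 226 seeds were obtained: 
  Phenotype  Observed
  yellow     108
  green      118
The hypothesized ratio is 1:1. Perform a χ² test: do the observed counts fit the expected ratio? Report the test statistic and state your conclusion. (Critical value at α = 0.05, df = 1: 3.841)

0.442; consistent

Total ratio parts = 2. Expected numbers out of 226:
  yellow: 226 × 1/2 = 113
  green: 226 × 1/2 = 113
χ² = Σ (O − E)² / E
  yellow: (108 − 113)² / 113 = 0.2212
  green: (118 − 113)² / 113 = 0.2212
χ² = 0.2212 + 0.2212 = 0.4424 ≈ 0.442
Degrees of freedom = 2 − 1 = 1; critical value at α = 0.05 is 3.841.
Since 0.442 < 3.841, we fail to reject the null hypothesis — the data are consistent with the 1:1 ratio.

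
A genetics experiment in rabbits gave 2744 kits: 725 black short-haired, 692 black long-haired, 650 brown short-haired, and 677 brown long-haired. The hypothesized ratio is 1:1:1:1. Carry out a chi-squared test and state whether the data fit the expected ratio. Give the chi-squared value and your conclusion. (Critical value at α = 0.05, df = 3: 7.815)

Under the 1:1:1:1 hypothesis (Σ ratio = 4, N = 2744):
  black short-haired: 2744 × 1/4 = 686
  black long-haired: 2744 × 1/4 = 686
  brown short-haired: 2744 × 1/4 = 686
  brown long-haired: 2744 × 1/4 = 686
χ² = Σ (O − E)² / E
  black short-haired: (725 − 686)² / 686 = 2.2172
  black long-haired: (692 − 686)² / 686 = 0.0525
  brown short-haired: (650 − 686)² / 686 = 1.8892
  brown long-haired: (677 − 686)² / 686 = 0.1181
χ² = 2.2172 + 0.0525 + 1.8892 + 0.1181 = 4.277
Degrees of freedom = 4 − 1 = 3; critical value at α = 0.05 is 7.815.
Since 4.277 < 7.815, we fail to reject the null hypothesis — the data are consistent with the 1:1:1:1 ratio.

4.277; consistent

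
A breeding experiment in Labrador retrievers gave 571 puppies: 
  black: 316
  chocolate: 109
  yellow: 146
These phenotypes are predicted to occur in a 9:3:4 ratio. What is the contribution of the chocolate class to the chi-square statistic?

0.035

Expected counts for N = 571 under a 9:3:4 ratio (total parts = 16):
  black: 571 × 9/16 = 321.1875
  chocolate: 571 × 3/16 = 107.0625
  yellow: 571 × 4/16 = 142.75
Contribution of chocolate: (109 − 107.0625)² / 107.0625 = 0.0351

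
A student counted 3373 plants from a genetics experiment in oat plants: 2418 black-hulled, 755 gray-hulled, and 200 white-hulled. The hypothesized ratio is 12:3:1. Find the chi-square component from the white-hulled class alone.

Under the 12:3:1 hypothesis (Σ ratio = 16, N = 3373):
  black-hulled: 3373 × 12/16 = 2529.75
  gray-hulled: 3373 × 3/16 = 632.4375
  white-hulled: 3373 × 1/16 = 210.8125
Contribution of white-hulled: (200 − 210.8125)² / 210.8125 = 0.5546

0.555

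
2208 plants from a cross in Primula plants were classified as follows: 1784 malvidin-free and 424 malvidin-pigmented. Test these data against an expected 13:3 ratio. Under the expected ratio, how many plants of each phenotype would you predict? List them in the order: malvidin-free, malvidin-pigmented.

1794, 414

Total ratio parts = 16. Expected numbers out of 2208:
  malvidin-free: 2208 × 13/16 = 1794
  malvidin-pigmented: 2208 × 3/16 = 414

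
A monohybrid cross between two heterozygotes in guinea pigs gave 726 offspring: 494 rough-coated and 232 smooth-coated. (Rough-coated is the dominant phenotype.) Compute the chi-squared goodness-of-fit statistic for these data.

18.735

For a monohybrid cross between heterozygotes with complete dominance, the expected phenotypic ratio is 3:1.
Under the 3:1 hypothesis (Σ ratio = 4, N = 726):
  rough-coated: 726 × 3/4 = 544.5
  smooth-coated: 726 × 1/4 = 181.5
χ² = Σ (O − E)² / E
  rough-coated: (494 − 544.5)² / 544.5 = 4.6837
  smooth-coated: (232 − 181.5)² / 181.5 = 14.0510
χ² = 4.6837 + 14.0510 = 18.7347 ≈ 18.735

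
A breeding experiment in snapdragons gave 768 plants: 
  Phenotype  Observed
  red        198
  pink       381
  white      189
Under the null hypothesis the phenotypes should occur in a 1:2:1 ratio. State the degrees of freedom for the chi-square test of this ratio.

A goodness-of-fit test with 3 phenotype classes has df = 3 − 1 = 2.

2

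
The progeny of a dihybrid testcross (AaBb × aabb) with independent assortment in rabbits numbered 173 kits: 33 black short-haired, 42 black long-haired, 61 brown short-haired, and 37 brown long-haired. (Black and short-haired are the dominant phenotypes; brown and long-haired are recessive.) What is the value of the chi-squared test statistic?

A dihybrid testcross with independent assortment gives a 1:1:1:1 ratio.
Under the 1:1:1:1 hypothesis (Σ ratio = 4, N = 173):
  black short-haired: 173 × 1/4 = 43.25
  black long-haired: 173 × 1/4 = 43.25
  brown short-haired: 173 × 1/4 = 43.25
  brown long-haired: 173 × 1/4 = 43.25
χ² = Σ (O − E)² / E
  black short-haired: (33 − 43.25)² / 43.25 = 2.4292
  black long-haired: (42 − 43.25)² / 43.25 = 0.0361
  brown short-haired: (61 − 43.25)² / 43.25 = 7.2847
  brown long-haired: (37 − 43.25)² / 43.25 = 0.9032
χ² = 2.4292 + 0.0361 + 7.2847 + 0.9032 = 10.6532 ≈ 10.653

10.653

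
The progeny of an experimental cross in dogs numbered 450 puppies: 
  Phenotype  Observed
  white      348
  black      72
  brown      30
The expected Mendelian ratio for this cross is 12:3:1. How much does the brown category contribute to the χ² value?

Total ratio parts = 16. Expected numbers out of 450:
  white: 450 × 12/16 = 337.5
  black: 450 × 3/16 = 84.375
  brown: 450 × 1/16 = 28.125
Contribution of brown: (30 − 28.125)² / 28.125 = 0.1250

0.125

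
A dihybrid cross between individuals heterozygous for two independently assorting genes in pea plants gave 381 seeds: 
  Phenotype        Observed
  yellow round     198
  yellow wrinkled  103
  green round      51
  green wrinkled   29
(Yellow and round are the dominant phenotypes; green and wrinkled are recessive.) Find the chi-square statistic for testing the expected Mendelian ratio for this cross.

A dihybrid F₂ with independent assortment and complete dominance at both loci gives a 9:3:3:1 phenotypic ratio.
Under the 9:3:3:1 hypothesis (Σ ratio = 16, N = 381):
  yellow round: 381 × 9/16 = 214.3125
  yellow wrinkled: 381 × 3/16 = 71.4375
  green round: 381 × 3/16 = 71.4375
  green wrinkled: 381 × 1/16 = 23.8125
χ² = Σ (O − E)² / E
  yellow round: (198 − 214.3125)² / 214.3125 = 1.2416
  yellow wrinkled: (103 − 71.4375)² / 71.4375 = 13.9449
  green round: (51 − 71.4375)² / 71.4375 = 5.8469
  green wrinkled: (29 − 23.8125)² / 23.8125 = 1.1301
χ² = 1.2416 + 13.9449 + 5.8469 + 1.1301 = 22.1635 ≈ 22.164

22.164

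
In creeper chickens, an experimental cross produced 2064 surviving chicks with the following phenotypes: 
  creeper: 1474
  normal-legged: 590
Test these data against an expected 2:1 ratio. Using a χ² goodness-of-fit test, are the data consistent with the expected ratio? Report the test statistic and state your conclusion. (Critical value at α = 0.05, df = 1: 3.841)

20.939; not consistent

Expected counts for N = 2064 under a 2:1 ratio (total parts = 3):
  creeper: 2064 × 2/3 = 1376
  normal-legged: 2064 × 1/3 = 688
χ² = Σ (O − E)² / E
  creeper: (1474 − 1376)² / 1376 = 6.9797
  normal-legged: (590 − 688)² / 688 = 13.9593
χ² = 6.9797 + 13.9593 = 20.939
Degrees of freedom = 2 − 1 = 1; critical value at α = 0.05 is 3.841.
Since 20.939 > 3.841, we reject the null hypothesis — the data do not fit the 2:1 ratio.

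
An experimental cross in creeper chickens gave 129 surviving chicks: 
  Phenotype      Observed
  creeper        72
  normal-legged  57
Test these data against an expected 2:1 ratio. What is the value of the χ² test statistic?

Total ratio parts = 3. Expected numbers out of 129:
  creeper: 129 × 2/3 = 86
  normal-legged: 129 × 1/3 = 43
χ² = Σ (O − E)² / E
  creeper: (72 − 86)² / 86 = 2.2791
  normal-legged: (57 − 43)² / 43 = 4.5581
χ² = 2.2791 + 4.5581 = 6.8372 ≈ 6.837

6.837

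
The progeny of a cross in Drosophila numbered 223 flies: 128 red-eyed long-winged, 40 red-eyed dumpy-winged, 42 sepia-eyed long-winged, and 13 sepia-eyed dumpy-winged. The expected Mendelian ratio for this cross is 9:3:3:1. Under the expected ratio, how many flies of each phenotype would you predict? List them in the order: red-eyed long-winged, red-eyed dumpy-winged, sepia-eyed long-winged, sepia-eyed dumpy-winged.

Under the 9:3:3:1 hypothesis (Σ ratio = 16, N = 223):
  red-eyed long-winged: 223 × 9/16 = 125.4375
  red-eyed dumpy-winged: 223 × 3/16 = 41.8125
  sepia-eyed long-winged: 223 × 3/16 = 41.8125
  sepia-eyed dumpy-winged: 223 × 1/16 = 13.9375

125.4375, 41.8125, 41.8125, 13.9375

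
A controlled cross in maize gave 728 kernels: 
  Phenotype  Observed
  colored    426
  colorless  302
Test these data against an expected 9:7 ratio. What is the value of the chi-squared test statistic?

Total ratio parts = 16. Expected numbers out of 728:
  colored: 728 × 9/16 = 409.5
  colorless: 728 × 7/16 = 318.5
χ² = Σ (O − E)² / E
  colored: (426 − 409.5)² / 409.5 = 0.6648
  colorless: (302 − 318.5)² / 318.5 = 0.8548
χ² = 0.6648 + 0.8548 = 1.5196 ≈ 1.520

1.520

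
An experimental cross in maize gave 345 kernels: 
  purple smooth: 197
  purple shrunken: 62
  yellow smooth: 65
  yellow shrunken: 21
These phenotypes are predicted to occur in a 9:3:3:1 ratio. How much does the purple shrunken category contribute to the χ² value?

0.112

Expected counts for N = 345 under a 9:3:3:1 ratio (total parts = 16):
  purple smooth: 345 × 9/16 = 194.0625
  purple shrunken: 345 × 3/16 = 64.6875
  yellow smooth: 345 × 3/16 = 64.6875
  yellow shrunken: 345 × 1/16 = 21.5625
Contribution of purple shrunken: (62 − 64.6875)² / 64.6875 = 0.1117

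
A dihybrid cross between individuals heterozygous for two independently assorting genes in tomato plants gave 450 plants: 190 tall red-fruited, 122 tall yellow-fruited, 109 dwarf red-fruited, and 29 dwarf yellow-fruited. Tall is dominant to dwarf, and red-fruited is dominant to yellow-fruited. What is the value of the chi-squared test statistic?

A dihybrid F₂ with independent assortment and complete dominance at both loci gives a 9:3:3:1 phenotypic ratio.
The 9:3:3:1 ratio has 16 parts, so with N = 450 the expected counts are:
  tall red-fruited: 450 × 9/16 = 253.125
  tall yellow-fruited: 450 × 3/16 = 84.375
  dwarf red-fruited: 450 × 3/16 = 84.375
  dwarf yellow-fruited: 450 × 1/16 = 28.125
χ² = Σ (O − E)² / E
  tall red-fruited: (190 − 253.125)² / 253.125 = 15.7423
  tall yellow-fruited: (122 − 84.375)² / 84.375 = 16.7780
  dwarf red-fruited: (109 − 84.375)² / 84.375 = 7.1869
  dwarf yellow-fruited: (29 − 28.125)² / 28.125 = 0.0272
χ² = 15.7423 + 16.7780 + 7.1869 + 0.0272 = 39.7344 ≈ 39.734

39.734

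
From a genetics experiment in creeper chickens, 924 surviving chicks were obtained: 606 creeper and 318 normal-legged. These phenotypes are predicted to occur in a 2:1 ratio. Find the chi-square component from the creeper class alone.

0.162

The 2:1 ratio has 3 parts, so with N = 924 the expected counts are:
  creeper: 924 × 2/3 = 616
  normal-legged: 924 × 1/3 = 308
Contribution of creeper: (606 − 616)² / 616 = 0.1623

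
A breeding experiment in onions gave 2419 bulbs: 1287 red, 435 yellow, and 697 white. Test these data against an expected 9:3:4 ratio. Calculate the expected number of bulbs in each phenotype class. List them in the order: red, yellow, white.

Total ratio parts = 16. Expected numbers out of 2419:
  red: 2419 × 9/16 = 1360.6875
  yellow: 2419 × 3/16 = 453.5625
  white: 2419 × 4/16 = 604.75

1360.6875, 453.5625, 604.75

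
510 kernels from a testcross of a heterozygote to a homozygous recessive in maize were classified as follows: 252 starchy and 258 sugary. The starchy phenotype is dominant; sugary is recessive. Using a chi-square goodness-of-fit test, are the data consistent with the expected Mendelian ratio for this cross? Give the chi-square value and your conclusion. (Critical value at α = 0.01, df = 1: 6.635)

A testcross of a heterozygote (Aa × aa) gives a 1:1 phenotypic ratio.
The 1:1 ratio has 2 parts, so with N = 510 the expected counts are:
  starchy: 510 × 1/2 = 255
  sugary: 510 × 1/2 = 255
χ² = Σ (O − E)² / E
  starchy: (252 − 255)² / 255 = 0.0353
  sugary: (258 − 255)² / 255 = 0.0353
χ² = 0.0353 + 0.0353 = 0.0706 ≈ 0.071
Degrees of freedom = 2 − 1 = 1; critical value at α = 0.01 is 6.635.
Since 0.071 < 6.635, we fail to reject the null hypothesis — the data are consistent with the 1:1 ratio.

0.071; consistent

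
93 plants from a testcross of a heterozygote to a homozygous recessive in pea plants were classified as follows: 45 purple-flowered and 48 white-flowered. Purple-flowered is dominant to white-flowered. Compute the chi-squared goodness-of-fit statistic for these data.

0.097

A testcross of a heterozygote (Aa × aa) gives a 1:1 phenotypic ratio.
The 1:1 ratio has 2 parts, so with N = 93 the expected counts are:
  purple-flowered: 93 × 1/2 = 46.5
  white-flowered: 93 × 1/2 = 46.5
χ² = Σ (O − E)² / E
  purple-flowered: (45 − 46.5)² / 46.5 = 0.0484
  white-flowered: (48 − 46.5)² / 46.5 = 0.0484
χ² = 0.0484 + 0.0484 = 0.0968 ≈ 0.097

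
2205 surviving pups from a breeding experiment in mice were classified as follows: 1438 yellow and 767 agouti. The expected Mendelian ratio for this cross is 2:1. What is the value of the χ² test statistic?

2.090

Expected counts for N = 2205 under a 2:1 ratio (total parts = 3):
  yellow: 2205 × 2/3 = 1470
  agouti: 2205 × 1/3 = 735
χ² = Σ (O − E)² / E
  yellow: (1438 − 1470)² / 1470 = 0.6966
  agouti: (767 − 735)² / 735 = 1.3932
χ² = 0.6966 + 1.3932 = 2.0898 ≈ 2.090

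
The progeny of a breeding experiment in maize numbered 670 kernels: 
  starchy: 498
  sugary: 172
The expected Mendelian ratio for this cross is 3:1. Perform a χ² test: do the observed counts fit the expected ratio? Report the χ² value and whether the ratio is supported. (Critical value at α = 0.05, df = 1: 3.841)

Expected counts for N = 670 under a 3:1 ratio (total parts = 4):
  starchy: 670 × 3/4 = 502.5
  sugary: 670 × 1/4 = 167.5
χ² = Σ (O − E)² / E
  starchy: (498 − 502.5)² / 502.5 = 0.0403
  sugary: (172 − 167.5)² / 167.5 = 0.1209
χ² = 0.0403 + 0.1209 = 0.1612 ≈ 0.161
Degrees of freedom = 2 − 1 = 1; critical value at α = 0.05 is 3.841.
Since 0.161 < 3.841, we fail to reject the null hypothesis — the data are consistent with the 3:1 ratio.

0.161; consistent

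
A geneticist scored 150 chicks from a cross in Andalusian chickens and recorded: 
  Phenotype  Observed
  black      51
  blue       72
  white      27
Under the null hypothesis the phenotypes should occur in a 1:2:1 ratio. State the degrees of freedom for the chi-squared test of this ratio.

2

A goodness-of-fit test with 3 phenotype classes has df = 3 − 1 = 2.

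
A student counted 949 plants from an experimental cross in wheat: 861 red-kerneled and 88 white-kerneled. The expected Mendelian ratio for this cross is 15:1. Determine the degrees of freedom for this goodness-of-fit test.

1

A goodness-of-fit test with 2 phenotype classes has df = 2 − 1 = 1.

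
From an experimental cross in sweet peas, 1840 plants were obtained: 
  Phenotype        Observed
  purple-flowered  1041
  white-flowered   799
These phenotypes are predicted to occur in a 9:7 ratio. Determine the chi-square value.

The 9:7 ratio has 16 parts, so with N = 1840 the expected counts are:
  purple-flowered: 1840 × 9/16 = 1035
  white-flowered: 1840 × 7/16 = 805
χ² = Σ (O − E)² / E
  purple-flowered: (1041 − 1035)² / 1035 = 0.0348
  white-flowered: (799 − 805)² / 805 = 0.0447
χ² = 0.0348 + 0.0447 = 0.0795 ≈ 0.080

0.080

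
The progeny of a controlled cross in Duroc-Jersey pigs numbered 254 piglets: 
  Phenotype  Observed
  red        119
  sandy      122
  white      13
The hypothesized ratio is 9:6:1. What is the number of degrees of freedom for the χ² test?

A goodness-of-fit test with 3 phenotype classes has df = 3 − 1 = 2.

2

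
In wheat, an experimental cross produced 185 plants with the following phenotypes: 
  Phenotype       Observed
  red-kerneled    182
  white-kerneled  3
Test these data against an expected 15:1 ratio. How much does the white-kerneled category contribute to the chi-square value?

6.341

The 15:1 ratio has 16 parts, so with N = 185 the expected counts are:
  red-kerneled: 185 × 15/16 = 173.4375
  white-kerneled: 185 × 1/16 = 11.5625
Contribution of white-kerneled: (3 − 11.5625)² / 11.5625 = 6.3409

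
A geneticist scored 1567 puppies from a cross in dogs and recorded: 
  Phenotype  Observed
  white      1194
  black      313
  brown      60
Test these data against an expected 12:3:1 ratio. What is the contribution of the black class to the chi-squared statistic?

1.253

Expected counts for N = 1567 under a 12:3:1 ratio (total parts = 16):
  white: 1567 × 12/16 = 1175.25
  black: 1567 × 3/16 = 293.8125
  brown: 1567 × 1/16 = 97.9375
Contribution of black: (313 − 293.8125)² / 293.8125 = 1.2530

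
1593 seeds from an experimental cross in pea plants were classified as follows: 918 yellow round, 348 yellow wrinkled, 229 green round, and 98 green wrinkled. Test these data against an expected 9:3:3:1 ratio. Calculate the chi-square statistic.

24.962

Expected counts for N = 1593 under a 9:3:3:1 ratio (total parts = 16):
  yellow round: 1593 × 9/16 = 896.0625
  yellow wrinkled: 1593 × 3/16 = 298.6875
  green round: 1593 × 3/16 = 298.6875
  green wrinkled: 1593 × 1/16 = 99.5625
χ² = Σ (O − E)² / E
  yellow round: (918 − 896.0625)² / 896.0625 = 0.5371
  yellow wrinkled: (348 − 298.6875)² / 298.6875 = 8.1414
  green round: (229 − 298.6875)² / 298.6875 = 16.2590
  green wrinkled: (98 − 99.5625)² / 99.5625 = 0.0245
χ² = 0.5371 + 8.1414 + 16.2590 + 0.0245 = 24.962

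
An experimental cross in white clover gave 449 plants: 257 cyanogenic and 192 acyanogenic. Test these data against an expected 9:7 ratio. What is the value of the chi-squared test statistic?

0.178

The 9:7 ratio has 16 parts, so with N = 449 the expected counts are:
  cyanogenic: 449 × 9/16 = 252.5625
  acyanogenic: 449 × 7/16 = 196.4375
χ² = Σ (O − E)² / E
  cyanogenic: (257 − 252.5625)² / 252.5625 = 0.0780
  acyanogenic: (192 − 196.4375)² / 196.4375 = 0.1002
χ² = 0.0780 + 0.1002 = 0.1782 ≈ 0.178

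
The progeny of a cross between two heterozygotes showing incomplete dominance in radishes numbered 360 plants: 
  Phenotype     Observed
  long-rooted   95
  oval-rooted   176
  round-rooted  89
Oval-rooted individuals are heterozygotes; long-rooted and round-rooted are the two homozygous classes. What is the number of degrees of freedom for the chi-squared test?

With incomplete dominance, a heterozygote × heterozygote cross gives a 1:2:1 phenotypic ratio.
A goodness-of-fit test with 3 phenotype classes has df = 3 − 1 = 2.

2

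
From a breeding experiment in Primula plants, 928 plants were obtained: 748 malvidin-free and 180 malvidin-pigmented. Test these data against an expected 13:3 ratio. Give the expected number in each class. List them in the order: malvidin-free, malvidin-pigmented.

Total ratio parts = 16. Expected numbers out of 928:
  malvidin-free: 928 × 13/16 = 754
  malvidin-pigmented: 928 × 3/16 = 174

754, 174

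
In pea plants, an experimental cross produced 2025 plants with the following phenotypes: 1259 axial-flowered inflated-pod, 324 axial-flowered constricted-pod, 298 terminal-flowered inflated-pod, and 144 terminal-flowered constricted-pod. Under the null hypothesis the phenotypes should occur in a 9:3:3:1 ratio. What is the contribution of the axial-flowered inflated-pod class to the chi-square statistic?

Total ratio parts = 16. Expected numbers out of 2025:
  axial-flowered inflated-pod: 2025 × 9/16 = 1139.0625
  axial-flowered constricted-pod: 2025 × 3/16 = 379.6875
  terminal-flowered inflated-pod: 2025 × 3/16 = 379.6875
  terminal-flowered constricted-pod: 2025 × 1/16 = 126.5625
Contribution of axial-flowered inflated-pod: (1259 − 1139.0625)² / 1139.0625 = 12.6288

12.629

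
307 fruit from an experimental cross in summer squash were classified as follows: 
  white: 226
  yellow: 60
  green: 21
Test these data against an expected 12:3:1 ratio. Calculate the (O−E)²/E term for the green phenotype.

0.171

Total ratio parts = 16. Expected numbers out of 307:
  white: 307 × 12/16 = 230.25
  yellow: 307 × 3/16 = 57.5625
  green: 307 × 1/16 = 19.1875
Contribution of green: (21 − 19.1875)² / 19.1875 = 0.1712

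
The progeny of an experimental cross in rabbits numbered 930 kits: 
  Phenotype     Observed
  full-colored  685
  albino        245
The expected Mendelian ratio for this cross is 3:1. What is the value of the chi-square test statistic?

Total ratio parts = 4. Expected numbers out of 930:
  full-colored: 930 × 3/4 = 697.5
  albino: 930 × 1/4 = 232.5
χ² = Σ (O − E)² / E
  full-colored: (685 − 697.5)² / 697.5 = 0.2240
  albino: (245 − 232.5)² / 232.5 = 0.6720
χ² = 0.2240 + 0.6720 = 0.896

0.896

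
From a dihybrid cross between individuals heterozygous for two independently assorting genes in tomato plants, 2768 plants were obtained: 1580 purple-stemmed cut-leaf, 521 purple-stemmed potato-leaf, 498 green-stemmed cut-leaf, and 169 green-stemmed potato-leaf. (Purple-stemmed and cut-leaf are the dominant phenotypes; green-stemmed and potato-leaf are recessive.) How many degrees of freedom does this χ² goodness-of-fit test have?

3

A dihybrid F₂ with independent assortment and complete dominance at both loci gives a 9:3:3:1 phenotypic ratio.
A goodness-of-fit test with 4 phenotype classes has df = 4 − 1 = 3.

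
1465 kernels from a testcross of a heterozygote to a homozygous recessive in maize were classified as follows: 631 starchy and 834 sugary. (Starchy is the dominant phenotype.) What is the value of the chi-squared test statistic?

28.129

A testcross of a heterozygote (Aa × aa) gives a 1:1 phenotypic ratio.
Total ratio parts = 2. Expected numbers out of 1465:
  starchy: 1465 × 1/2 = 732.5
  sugary: 1465 × 1/2 = 732.5
χ² = Σ (O − E)² / E
  starchy: (631 − 732.5)² / 732.5 = 14.0645
  sugary: (834 − 732.5)² / 732.5 = 14.0645
χ² = 14.0645 + 14.0645 = 28.129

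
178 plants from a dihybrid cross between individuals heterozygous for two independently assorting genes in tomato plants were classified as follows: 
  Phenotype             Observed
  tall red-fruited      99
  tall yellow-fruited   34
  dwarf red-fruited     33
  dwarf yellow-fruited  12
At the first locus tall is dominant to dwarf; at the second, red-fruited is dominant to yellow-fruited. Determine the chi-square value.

0.097

A dihybrid F₂ with independent assortment and complete dominance at both loci gives a 9:3:3:1 phenotypic ratio.
Expected counts for N = 178 under a 9:3:3:1 ratio (total parts = 16):
  tall red-fruited: 178 × 9/16 = 100.125
  tall yellow-fruited: 178 × 3/16 = 33.375
  dwarf red-fruited: 178 × 3/16 = 33.375
  dwarf yellow-fruited: 178 × 1/16 = 11.125
χ² = Σ (O − E)² / E
  tall red-fruited: (99 − 100.125)² / 100.125 = 0.0126
  tall yellow-fruited: (34 − 33.375)² / 33.375 = 0.0117
  dwarf red-fruited: (33 − 33.375)² / 33.375 = 0.0042
  dwarf yellow-fruited: (12 − 11.125)² / 11.125 = 0.0688
χ² = 0.0126 + 0.0117 + 0.0042 + 0.0688 = 0.0973 ≈ 0.097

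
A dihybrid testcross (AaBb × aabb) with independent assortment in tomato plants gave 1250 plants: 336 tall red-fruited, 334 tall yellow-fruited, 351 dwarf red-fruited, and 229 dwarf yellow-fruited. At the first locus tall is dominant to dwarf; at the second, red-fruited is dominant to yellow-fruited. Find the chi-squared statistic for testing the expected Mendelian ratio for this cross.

A dihybrid testcross with independent assortment gives a 1:1:1:1 ratio.
Expected counts for N = 1250 under a 1:1:1:1 ratio (total parts = 4):
  tall red-fruited: 1250 × 1/4 = 312.5
  tall yellow-fruited: 1250 × 1/4 = 312.5
  dwarf red-fruited: 1250 × 1/4 = 312.5
  dwarf yellow-fruited: 1250 × 1/4 = 312.5
χ² = Σ (O − E)² / E
  tall red-fruited: (336 − 312.5)² / 312.5 = 1.7672
  tall yellow-fruited: (334 − 312.5)² / 312.5 = 1.4792
  dwarf red-fruited: (351 − 312.5)² / 312.5 = 4.7432
  dwarf yellow-fruited: (229 − 312.5)² / 312.5 = 22.3112
χ² = 1.7672 + 1.4792 + 4.7432 + 22.3112 = 30.3008 ≈ 30.301

30.301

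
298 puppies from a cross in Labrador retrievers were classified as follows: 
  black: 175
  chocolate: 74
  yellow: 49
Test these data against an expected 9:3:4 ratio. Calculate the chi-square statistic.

The 9:3:4 ratio has 16 parts, so with N = 298 the expected counts are:
  black: 298 × 9/16 = 167.625
  chocolate: 298 × 3/16 = 55.875
  yellow: 298 × 4/16 = 74.5
χ² = Σ (O − E)² / E
  black: (175 − 167.625)² / 167.625 = 0.3245
  chocolate: (74 − 55.875)² / 55.875 = 5.8795
  yellow: (49 − 74.5)² / 74.5 = 8.7282
χ² = 0.3245 + 5.8795 + 8.7282 = 14.9322 ≈ 14.932

14.932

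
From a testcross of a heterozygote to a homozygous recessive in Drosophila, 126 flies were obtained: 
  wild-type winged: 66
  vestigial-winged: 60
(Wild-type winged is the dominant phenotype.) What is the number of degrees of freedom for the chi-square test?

A testcross of a heterozygote (Aa × aa) gives a 1:1 phenotypic ratio.
A goodness-of-fit test with 2 phenotype classes has df = 2 − 1 = 1.

1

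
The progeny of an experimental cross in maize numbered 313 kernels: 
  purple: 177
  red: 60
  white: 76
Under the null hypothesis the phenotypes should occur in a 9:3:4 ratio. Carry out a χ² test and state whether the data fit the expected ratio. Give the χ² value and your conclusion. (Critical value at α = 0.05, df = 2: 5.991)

Under the 9:3:4 hypothesis (Σ ratio = 16, N = 313):
  purple: 313 × 9/16 = 176.0625
  red: 313 × 3/16 = 58.6875
  white: 313 × 4/16 = 78.25
χ² = Σ (O − E)² / E
  purple: (177 − 176.0625)² / 176.0625 = 0.0050
  red: (60 − 58.6875)² / 58.6875 = 0.0294
  white: (76 − 78.25)² / 78.25 = 0.0647
χ² = 0.0050 + 0.0294 + 0.0647 = 0.0991 ≈ 0.099
Degrees of freedom = 3 − 1 = 2; critical value at α = 0.05 is 5.991.
Since 0.099 < 5.991, we fail to reject the null hypothesis — the data are consistent with the 9:3:4 ratio.

0.099; consistent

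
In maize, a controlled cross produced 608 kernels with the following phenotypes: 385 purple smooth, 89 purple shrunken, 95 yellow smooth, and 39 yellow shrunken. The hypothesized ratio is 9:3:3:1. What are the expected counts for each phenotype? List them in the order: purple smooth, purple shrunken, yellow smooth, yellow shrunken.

342, 114, 114, 38

Expected counts for N = 608 under a 9:3:3:1 ratio (total parts = 16):
  purple smooth: 608 × 9/16 = 342
  purple shrunken: 608 × 3/16 = 114
  yellow smooth: 608 × 3/16 = 114
  yellow shrunken: 608 × 1/16 = 38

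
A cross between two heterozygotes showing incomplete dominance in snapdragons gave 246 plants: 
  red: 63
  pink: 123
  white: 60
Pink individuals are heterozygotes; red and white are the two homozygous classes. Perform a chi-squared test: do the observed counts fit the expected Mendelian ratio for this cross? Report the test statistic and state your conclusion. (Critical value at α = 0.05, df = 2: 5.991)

0.073; consistent

With incomplete dominance, a heterozygote × heterozygote cross gives a 1:2:1 phenotypic ratio.
Total ratio parts = 4. Expected numbers out of 246:
  red: 246 × 1/4 = 61.5
  pink: 246 × 2/4 = 123
  white: 246 × 1/4 = 61.5
χ² = Σ (O − E)² / E
  red: (63 − 61.5)² / 61.5 = 0.0366
  pink: (123 − 123)² / 123 = 0.0000
  white: (60 − 61.5)² / 61.5 = 0.0366
χ² = 0.0366 + 0.0000 + 0.0366 = 0.0732 ≈ 0.073
Degrees of freedom = 3 − 1 = 2; critical value at α = 0.05 is 5.991.
Since 0.073 < 5.991, we fail to reject the null hypothesis — the data are consistent with the 1:2:1 ratio.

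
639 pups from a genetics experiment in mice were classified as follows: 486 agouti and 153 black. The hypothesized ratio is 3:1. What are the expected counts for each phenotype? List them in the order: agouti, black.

Under the 3:1 hypothesis (Σ ratio = 4, N = 639):
  agouti: 639 × 3/4 = 479.25
  black: 639 × 1/4 = 159.75

479.25, 159.75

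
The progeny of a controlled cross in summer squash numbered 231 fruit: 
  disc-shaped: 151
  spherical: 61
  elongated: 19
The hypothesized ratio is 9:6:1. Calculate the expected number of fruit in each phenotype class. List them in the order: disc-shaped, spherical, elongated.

129.9375, 86.625, 14.4375

The 9:6:1 ratio has 16 parts, so with N = 231 the expected counts are:
  disc-shaped: 231 × 9/16 = 129.9375
  spherical: 231 × 6/16 = 86.625
  elongated: 231 × 1/16 = 14.4375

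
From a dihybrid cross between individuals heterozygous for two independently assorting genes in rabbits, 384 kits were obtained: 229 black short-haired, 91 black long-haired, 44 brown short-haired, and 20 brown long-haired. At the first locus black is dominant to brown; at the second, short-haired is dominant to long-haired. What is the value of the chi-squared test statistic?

A dihybrid F₂ with independent assortment and complete dominance at both loci gives a 9:3:3:1 phenotypic ratio.
Expected counts for N = 384 under a 9:3:3:1 ratio (total parts = 16):
  black short-haired: 384 × 9/16 = 216
  black long-haired: 384 × 3/16 = 72
  brown short-haired: 384 × 3/16 = 72
  brown long-haired: 384 × 1/16 = 24
χ² = Σ (O − E)² / E
  black short-haired: (229 − 216)² / 216 = 0.7824
  black long-haired: (91 − 72)² / 72 = 5.0139
  brown short-haired: (44 − 72)² / 72 = 10.8889
  brown long-haired: (20 − 24)² / 24 = 0.6667
χ² = 0.7824 + 5.0139 + 10.8889 + 0.6667 = 17.3519 ≈ 17.352

17.352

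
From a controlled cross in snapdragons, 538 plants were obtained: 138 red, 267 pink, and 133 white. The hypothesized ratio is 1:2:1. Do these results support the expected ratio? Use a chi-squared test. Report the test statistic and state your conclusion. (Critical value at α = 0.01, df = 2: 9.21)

Expected counts for N = 538 under a 1:2:1 ratio (total parts = 4):
  red: 538 × 1/4 = 134.5
  pink: 538 × 2/4 = 269
  white: 538 × 1/4 = 134.5
χ² = Σ (O − E)² / E
  red: (138 − 134.5)² / 134.5 = 0.0911
  pink: (267 − 269)² / 269 = 0.0149
  white: (133 − 134.5)² / 134.5 = 0.0167
χ² = 0.0911 + 0.0149 + 0.0167 = 0.1227 ≈ 0.123
Degrees of freedom = 3 − 1 = 2; critical value at α = 0.01 is 9.21.
Since 0.123 < 9.21, we fail to reject the null hypothesis — the data are consistent with the 1:2:1 ratio.

0.123; consistent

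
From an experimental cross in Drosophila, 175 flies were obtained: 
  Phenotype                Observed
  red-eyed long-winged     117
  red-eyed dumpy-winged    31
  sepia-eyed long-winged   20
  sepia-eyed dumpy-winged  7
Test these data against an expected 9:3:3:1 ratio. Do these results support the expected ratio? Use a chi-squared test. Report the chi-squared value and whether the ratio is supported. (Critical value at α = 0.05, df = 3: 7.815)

10.021; not consistent

The 9:3:3:1 ratio has 16 parts, so with N = 175 the expected counts are:
  red-eyed long-winged: 175 × 9/16 = 98.4375
  red-eyed dumpy-winged: 175 × 3/16 = 32.8125
  sepia-eyed long-winged: 175 × 3/16 = 32.8125
  sepia-eyed dumpy-winged: 175 × 1/16 = 10.9375
χ² = Σ (O − E)² / E
  red-eyed long-winged: (117 − 98.4375)² / 98.4375 = 3.5004
  red-eyed dumpy-winged: (31 − 32.8125)² / 32.8125 = 0.1001
  sepia-eyed long-winged: (20 − 32.8125)² / 32.8125 = 5.0030
  sepia-eyed dumpy-winged: (7 − 10.9375)² / 10.9375 = 1.4175
χ² = 3.5004 + 0.1001 + 5.0030 + 1.4175 = 10.021
Degrees of freedom = 4 − 1 = 3; critical value at α = 0.05 is 7.815.
Since 10.021 > 7.815, we reject the null hypothesis — the data do not fit the 9:3:3:1 ratio.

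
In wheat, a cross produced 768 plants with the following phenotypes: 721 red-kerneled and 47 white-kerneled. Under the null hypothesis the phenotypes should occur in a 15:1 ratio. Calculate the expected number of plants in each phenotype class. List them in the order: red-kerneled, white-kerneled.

The 15:1 ratio has 16 parts, so with N = 768 the expected counts are:
  red-kerneled: 768 × 15/16 = 720
  white-kerneled: 768 × 1/16 = 48

720, 48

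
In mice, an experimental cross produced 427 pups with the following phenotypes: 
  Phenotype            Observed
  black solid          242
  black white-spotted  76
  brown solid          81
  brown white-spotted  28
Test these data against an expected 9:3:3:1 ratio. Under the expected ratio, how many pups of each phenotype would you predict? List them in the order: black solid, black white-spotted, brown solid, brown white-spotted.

240.1875, 80.0625, 80.0625, 26.6875

Expected counts for N = 427 under a 9:3:3:1 ratio (total parts = 16):
  black solid: 427 × 9/16 = 240.1875
  black white-spotted: 427 × 3/16 = 80.0625
  brown solid: 427 × 3/16 = 80.0625
  brown white-spotted: 427 × 1/16 = 26.6875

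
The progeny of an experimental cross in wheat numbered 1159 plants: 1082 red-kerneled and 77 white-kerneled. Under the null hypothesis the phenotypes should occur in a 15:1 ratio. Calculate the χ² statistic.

The 15:1 ratio has 16 parts, so with N = 1159 the expected counts are:
  red-kerneled: 1159 × 15/16 = 1086.5625
  white-kerneled: 1159 × 1/16 = 72.4375
χ² = Σ (O − E)² / E
  red-kerneled: (1082 − 1086.5625)² / 1086.5625 = 0.0192
  white-kerneled: (77 − 72.4375)² / 72.4375 = 0.2874
χ² = 0.0192 + 0.2874 = 0.3066 ≈ 0.307

0.307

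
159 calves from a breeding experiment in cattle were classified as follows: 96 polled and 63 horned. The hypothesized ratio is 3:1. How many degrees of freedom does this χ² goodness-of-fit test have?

A goodness-of-fit test with 2 phenotype classes has df = 2 − 1 = 1.

1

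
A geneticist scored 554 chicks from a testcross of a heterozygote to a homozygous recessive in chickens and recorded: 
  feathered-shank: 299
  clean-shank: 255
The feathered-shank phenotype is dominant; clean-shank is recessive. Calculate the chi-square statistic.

3.495

A testcross of a heterozygote (Aa × aa) gives a 1:1 phenotypic ratio.
The 1:1 ratio has 2 parts, so with N = 554 the expected counts are:
  feathered-shank: 554 × 1/2 = 277
  clean-shank: 554 × 1/2 = 277
χ² = Σ (O − E)² / E
  feathered-shank: (299 − 277)² / 277 = 1.7473
  clean-shank: (255 − 277)² / 277 = 1.7473
χ² = 1.7473 + 1.7473 = 3.4946 ≈ 3.495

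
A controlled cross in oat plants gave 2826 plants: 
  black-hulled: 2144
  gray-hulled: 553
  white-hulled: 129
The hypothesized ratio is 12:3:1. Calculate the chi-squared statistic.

Under the 12:3:1 hypothesis (Σ ratio = 16, N = 2826):
  black-hulled: 2826 × 12/16 = 2119.5
  gray-hulled: 2826 × 3/16 = 529.875
  white-hulled: 2826 × 1/16 = 176.625
χ² = Σ (O − E)² / E
  black-hulled: (2144 − 2119.5)² / 2119.5 = 0.2832
  gray-hulled: (553 − 529.875)² / 529.875 = 1.0092
  white-hulled: (129 − 176.625)² / 176.625 = 12.8416
χ² = 0.2832 + 1.0092 + 12.8416 = 14.134

14.134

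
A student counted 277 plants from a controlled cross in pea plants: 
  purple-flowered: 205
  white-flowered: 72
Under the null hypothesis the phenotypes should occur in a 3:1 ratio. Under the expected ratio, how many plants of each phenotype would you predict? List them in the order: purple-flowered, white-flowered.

Total ratio parts = 4. Expected numbers out of 277:
  purple-flowered: 277 × 3/4 = 207.75
  white-flowered: 277 × 1/4 = 69.25

207.75, 69.25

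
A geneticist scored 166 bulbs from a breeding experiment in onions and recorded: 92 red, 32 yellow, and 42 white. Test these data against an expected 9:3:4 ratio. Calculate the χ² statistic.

Under the 9:3:4 hypothesis (Σ ratio = 16, N = 166):
  red: 166 × 9/16 = 93.375
  yellow: 166 × 3/16 = 31.125
  white: 166 × 4/16 = 41.5
χ² = Σ (O − E)² / E
  red: (92 − 93.375)² / 93.375 = 0.0202
  yellow: (32 − 31.125)² / 31.125 = 0.0246
  white: (42 − 41.5)² / 41.5 = 0.0060
χ² = 0.0202 + 0.0246 + 0.0060 = 0.0508 ≈ 0.051

0.051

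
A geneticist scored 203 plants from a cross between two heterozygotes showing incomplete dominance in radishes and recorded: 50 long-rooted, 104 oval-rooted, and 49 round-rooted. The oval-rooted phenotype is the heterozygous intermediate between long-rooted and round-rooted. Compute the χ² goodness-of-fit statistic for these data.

With incomplete dominance, a heterozygote × heterozygote cross gives a 1:2:1 phenotypic ratio.
Expected counts for N = 203 under a 1:2:1 ratio (total parts = 4):
  long-rooted: 203 × 1/4 = 50.75
  oval-rooted: 203 × 2/4 = 101.5
  round-rooted: 203 × 1/4 = 50.75
χ² = Σ (O − E)² / E
  long-rooted: (50 − 50.75)² / 50.75 = 0.0111
  oval-rooted: (104 − 101.5)² / 101.5 = 0.0616
  round-rooted: (49 − 50.75)² / 50.75 = 0.0603
χ² = 0.0111 + 0.0616 + 0.0603 = 0.133

0.133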